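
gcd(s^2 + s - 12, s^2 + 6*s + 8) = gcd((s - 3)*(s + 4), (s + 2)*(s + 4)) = s + 4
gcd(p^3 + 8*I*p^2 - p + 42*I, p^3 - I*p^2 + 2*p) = p - 2*I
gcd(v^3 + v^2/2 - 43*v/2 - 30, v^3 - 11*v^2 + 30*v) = v - 5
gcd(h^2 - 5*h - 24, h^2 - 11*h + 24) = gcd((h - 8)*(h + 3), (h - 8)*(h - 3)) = h - 8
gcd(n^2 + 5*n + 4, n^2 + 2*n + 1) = n + 1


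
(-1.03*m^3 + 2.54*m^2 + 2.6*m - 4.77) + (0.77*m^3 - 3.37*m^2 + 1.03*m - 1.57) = -0.26*m^3 - 0.83*m^2 + 3.63*m - 6.34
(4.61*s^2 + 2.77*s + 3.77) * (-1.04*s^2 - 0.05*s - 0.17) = -4.7944*s^4 - 3.1113*s^3 - 4.843*s^2 - 0.6594*s - 0.6409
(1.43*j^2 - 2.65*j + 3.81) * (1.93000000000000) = 2.7599*j^2 - 5.1145*j + 7.3533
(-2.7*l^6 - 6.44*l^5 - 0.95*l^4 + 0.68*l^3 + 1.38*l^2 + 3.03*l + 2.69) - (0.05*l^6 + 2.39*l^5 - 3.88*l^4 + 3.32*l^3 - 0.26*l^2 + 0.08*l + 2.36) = -2.75*l^6 - 8.83*l^5 + 2.93*l^4 - 2.64*l^3 + 1.64*l^2 + 2.95*l + 0.33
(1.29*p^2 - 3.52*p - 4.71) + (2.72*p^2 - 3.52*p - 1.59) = 4.01*p^2 - 7.04*p - 6.3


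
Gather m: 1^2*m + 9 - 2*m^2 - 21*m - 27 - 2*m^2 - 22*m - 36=-4*m^2 - 42*m - 54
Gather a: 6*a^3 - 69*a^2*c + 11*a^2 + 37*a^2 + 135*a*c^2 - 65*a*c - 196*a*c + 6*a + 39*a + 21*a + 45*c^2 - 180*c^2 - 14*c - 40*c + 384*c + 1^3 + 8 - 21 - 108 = 6*a^3 + a^2*(48 - 69*c) + a*(135*c^2 - 261*c + 66) - 135*c^2 + 330*c - 120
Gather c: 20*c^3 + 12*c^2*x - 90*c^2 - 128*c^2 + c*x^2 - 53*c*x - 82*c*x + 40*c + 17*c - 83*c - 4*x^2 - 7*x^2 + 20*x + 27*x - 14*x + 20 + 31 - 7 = 20*c^3 + c^2*(12*x - 218) + c*(x^2 - 135*x - 26) - 11*x^2 + 33*x + 44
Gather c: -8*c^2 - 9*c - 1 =-8*c^2 - 9*c - 1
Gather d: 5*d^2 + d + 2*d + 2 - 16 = 5*d^2 + 3*d - 14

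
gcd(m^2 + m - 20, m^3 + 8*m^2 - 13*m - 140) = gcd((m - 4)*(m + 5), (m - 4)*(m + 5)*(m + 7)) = m^2 + m - 20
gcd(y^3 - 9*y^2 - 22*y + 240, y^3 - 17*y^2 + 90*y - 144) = y^2 - 14*y + 48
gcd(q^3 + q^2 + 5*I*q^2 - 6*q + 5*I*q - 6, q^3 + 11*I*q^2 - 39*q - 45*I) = q + 3*I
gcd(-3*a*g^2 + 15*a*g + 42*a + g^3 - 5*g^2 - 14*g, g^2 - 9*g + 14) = g - 7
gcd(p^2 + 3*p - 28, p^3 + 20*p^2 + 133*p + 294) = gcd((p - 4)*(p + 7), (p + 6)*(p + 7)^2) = p + 7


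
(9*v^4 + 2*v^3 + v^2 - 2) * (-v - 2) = -9*v^5 - 20*v^4 - 5*v^3 - 2*v^2 + 2*v + 4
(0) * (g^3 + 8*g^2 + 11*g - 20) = 0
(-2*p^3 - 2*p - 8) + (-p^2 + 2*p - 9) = -2*p^3 - p^2 - 17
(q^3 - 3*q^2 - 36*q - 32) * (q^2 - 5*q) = q^5 - 8*q^4 - 21*q^3 + 148*q^2 + 160*q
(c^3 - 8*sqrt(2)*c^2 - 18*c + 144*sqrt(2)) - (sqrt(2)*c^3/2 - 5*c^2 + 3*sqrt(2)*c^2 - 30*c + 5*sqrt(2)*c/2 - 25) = -sqrt(2)*c^3/2 + c^3 - 11*sqrt(2)*c^2 + 5*c^2 - 5*sqrt(2)*c/2 + 12*c + 25 + 144*sqrt(2)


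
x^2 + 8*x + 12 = (x + 2)*(x + 6)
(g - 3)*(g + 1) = g^2 - 2*g - 3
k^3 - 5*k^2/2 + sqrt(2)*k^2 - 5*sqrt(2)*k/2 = k*(k - 5/2)*(k + sqrt(2))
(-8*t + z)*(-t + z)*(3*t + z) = 24*t^3 - 19*t^2*z - 6*t*z^2 + z^3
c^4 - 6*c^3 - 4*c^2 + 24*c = c*(c - 6)*(c - 2)*(c + 2)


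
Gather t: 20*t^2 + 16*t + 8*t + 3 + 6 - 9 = 20*t^2 + 24*t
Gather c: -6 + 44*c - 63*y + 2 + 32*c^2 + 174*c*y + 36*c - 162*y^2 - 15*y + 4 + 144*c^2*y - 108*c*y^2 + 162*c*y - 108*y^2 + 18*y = c^2*(144*y + 32) + c*(-108*y^2 + 336*y + 80) - 270*y^2 - 60*y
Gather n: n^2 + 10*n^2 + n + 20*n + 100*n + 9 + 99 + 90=11*n^2 + 121*n + 198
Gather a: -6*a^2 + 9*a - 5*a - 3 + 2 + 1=-6*a^2 + 4*a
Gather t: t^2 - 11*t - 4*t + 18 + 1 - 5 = t^2 - 15*t + 14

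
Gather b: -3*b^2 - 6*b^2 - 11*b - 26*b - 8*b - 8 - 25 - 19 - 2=-9*b^2 - 45*b - 54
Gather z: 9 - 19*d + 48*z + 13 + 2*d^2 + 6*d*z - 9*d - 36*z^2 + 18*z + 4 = 2*d^2 - 28*d - 36*z^2 + z*(6*d + 66) + 26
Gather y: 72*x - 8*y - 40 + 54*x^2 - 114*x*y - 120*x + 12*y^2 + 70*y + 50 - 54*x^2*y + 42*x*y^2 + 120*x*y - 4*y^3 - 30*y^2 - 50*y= 54*x^2 - 48*x - 4*y^3 + y^2*(42*x - 18) + y*(-54*x^2 + 6*x + 12) + 10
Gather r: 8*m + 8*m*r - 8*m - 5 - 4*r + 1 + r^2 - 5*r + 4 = r^2 + r*(8*m - 9)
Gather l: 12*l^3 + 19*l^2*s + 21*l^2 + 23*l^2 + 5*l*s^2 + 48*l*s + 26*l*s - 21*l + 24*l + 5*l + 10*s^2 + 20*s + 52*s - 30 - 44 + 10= 12*l^3 + l^2*(19*s + 44) + l*(5*s^2 + 74*s + 8) + 10*s^2 + 72*s - 64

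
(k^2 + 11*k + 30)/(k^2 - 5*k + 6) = (k^2 + 11*k + 30)/(k^2 - 5*k + 6)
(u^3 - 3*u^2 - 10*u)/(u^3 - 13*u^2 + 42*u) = (u^2 - 3*u - 10)/(u^2 - 13*u + 42)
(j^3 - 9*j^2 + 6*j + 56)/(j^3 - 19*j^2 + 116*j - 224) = (j + 2)/(j - 8)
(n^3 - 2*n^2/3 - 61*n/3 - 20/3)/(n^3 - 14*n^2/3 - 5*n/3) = (n + 4)/n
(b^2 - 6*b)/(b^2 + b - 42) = b/(b + 7)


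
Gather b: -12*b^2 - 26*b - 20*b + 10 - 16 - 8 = -12*b^2 - 46*b - 14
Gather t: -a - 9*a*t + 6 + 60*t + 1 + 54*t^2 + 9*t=-a + 54*t^2 + t*(69 - 9*a) + 7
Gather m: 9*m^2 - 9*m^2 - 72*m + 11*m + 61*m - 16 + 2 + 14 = 0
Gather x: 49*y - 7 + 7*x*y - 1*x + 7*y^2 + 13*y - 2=x*(7*y - 1) + 7*y^2 + 62*y - 9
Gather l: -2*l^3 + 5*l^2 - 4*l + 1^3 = -2*l^3 + 5*l^2 - 4*l + 1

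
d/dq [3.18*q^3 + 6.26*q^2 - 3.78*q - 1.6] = 9.54*q^2 + 12.52*q - 3.78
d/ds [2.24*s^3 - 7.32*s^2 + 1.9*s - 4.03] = 6.72*s^2 - 14.64*s + 1.9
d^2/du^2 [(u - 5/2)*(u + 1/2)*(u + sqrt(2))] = 6*u - 4 + 2*sqrt(2)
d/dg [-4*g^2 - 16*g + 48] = -8*g - 16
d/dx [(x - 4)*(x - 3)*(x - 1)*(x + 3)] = 4*x^3 - 15*x^2 - 10*x + 45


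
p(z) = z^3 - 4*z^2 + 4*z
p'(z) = 3*z^2 - 8*z + 4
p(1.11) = 0.88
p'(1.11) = -1.18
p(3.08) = 3.59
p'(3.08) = 7.82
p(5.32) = 58.64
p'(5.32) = 46.35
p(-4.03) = -146.53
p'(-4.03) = 84.96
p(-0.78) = -6.03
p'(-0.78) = 12.07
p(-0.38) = -2.15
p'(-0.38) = 7.47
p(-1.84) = -27.13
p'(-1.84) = 28.88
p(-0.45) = -2.70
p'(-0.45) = 8.21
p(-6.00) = -384.00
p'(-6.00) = 160.00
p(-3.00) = -75.00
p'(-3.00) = 55.00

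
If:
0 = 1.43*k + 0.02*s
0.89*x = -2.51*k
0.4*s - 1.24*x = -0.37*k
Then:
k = 0.00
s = 0.00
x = 0.00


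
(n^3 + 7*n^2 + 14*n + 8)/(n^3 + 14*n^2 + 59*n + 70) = (n^2 + 5*n + 4)/(n^2 + 12*n + 35)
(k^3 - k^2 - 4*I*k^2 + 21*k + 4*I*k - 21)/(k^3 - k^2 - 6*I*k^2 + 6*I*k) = (k^2 - 4*I*k + 21)/(k*(k - 6*I))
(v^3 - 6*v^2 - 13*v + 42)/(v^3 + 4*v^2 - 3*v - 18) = (v - 7)/(v + 3)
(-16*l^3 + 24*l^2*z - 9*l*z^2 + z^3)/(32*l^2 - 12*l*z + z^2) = (4*l^2 - 5*l*z + z^2)/(-8*l + z)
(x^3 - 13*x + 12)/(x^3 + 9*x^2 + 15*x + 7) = (x^3 - 13*x + 12)/(x^3 + 9*x^2 + 15*x + 7)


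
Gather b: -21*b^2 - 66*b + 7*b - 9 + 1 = -21*b^2 - 59*b - 8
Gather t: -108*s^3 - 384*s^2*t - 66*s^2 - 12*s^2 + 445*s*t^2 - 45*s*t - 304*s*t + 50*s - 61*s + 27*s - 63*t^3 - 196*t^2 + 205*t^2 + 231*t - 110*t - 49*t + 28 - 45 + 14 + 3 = -108*s^3 - 78*s^2 + 16*s - 63*t^3 + t^2*(445*s + 9) + t*(-384*s^2 - 349*s + 72)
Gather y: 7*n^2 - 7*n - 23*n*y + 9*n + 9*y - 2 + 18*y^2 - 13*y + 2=7*n^2 + 2*n + 18*y^2 + y*(-23*n - 4)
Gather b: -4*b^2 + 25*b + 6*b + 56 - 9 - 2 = -4*b^2 + 31*b + 45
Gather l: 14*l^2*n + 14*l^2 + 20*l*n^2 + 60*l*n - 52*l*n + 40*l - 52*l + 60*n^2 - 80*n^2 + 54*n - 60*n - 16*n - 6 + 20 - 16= l^2*(14*n + 14) + l*(20*n^2 + 8*n - 12) - 20*n^2 - 22*n - 2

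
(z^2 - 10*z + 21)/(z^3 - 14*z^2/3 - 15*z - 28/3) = 3*(z - 3)/(3*z^2 + 7*z + 4)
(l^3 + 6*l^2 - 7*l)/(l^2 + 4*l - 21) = l*(l - 1)/(l - 3)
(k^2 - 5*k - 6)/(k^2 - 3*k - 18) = (k + 1)/(k + 3)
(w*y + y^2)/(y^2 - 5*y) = (w + y)/(y - 5)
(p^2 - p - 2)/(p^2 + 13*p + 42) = (p^2 - p - 2)/(p^2 + 13*p + 42)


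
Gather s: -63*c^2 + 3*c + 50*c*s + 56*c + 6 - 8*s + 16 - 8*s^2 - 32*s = -63*c^2 + 59*c - 8*s^2 + s*(50*c - 40) + 22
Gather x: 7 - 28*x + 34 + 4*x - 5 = 36 - 24*x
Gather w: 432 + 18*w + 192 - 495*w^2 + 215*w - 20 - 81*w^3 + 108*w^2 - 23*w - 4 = -81*w^3 - 387*w^2 + 210*w + 600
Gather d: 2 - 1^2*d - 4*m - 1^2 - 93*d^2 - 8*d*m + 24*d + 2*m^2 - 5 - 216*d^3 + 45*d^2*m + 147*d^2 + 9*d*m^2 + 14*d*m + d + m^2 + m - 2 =-216*d^3 + d^2*(45*m + 54) + d*(9*m^2 + 6*m + 24) + 3*m^2 - 3*m - 6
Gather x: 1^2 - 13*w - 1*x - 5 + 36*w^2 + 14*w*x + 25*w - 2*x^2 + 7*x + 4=36*w^2 + 12*w - 2*x^2 + x*(14*w + 6)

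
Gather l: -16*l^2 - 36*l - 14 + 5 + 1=-16*l^2 - 36*l - 8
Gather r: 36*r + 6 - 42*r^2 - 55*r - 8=-42*r^2 - 19*r - 2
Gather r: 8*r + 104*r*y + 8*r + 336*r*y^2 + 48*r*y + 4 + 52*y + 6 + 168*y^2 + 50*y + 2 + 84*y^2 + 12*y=r*(336*y^2 + 152*y + 16) + 252*y^2 + 114*y + 12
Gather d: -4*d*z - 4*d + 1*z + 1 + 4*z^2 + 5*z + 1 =d*(-4*z - 4) + 4*z^2 + 6*z + 2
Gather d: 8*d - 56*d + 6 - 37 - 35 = -48*d - 66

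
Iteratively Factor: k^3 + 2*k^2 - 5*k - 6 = (k + 3)*(k^2 - k - 2) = (k - 2)*(k + 3)*(k + 1)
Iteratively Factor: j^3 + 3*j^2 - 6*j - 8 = (j + 4)*(j^2 - j - 2) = (j + 1)*(j + 4)*(j - 2)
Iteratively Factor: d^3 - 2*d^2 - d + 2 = (d - 1)*(d^2 - d - 2) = (d - 2)*(d - 1)*(d + 1)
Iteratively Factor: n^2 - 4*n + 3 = (n - 1)*(n - 3)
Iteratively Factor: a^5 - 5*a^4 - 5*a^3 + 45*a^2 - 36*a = (a)*(a^4 - 5*a^3 - 5*a^2 + 45*a - 36) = a*(a - 4)*(a^3 - a^2 - 9*a + 9) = a*(a - 4)*(a - 3)*(a^2 + 2*a - 3) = a*(a - 4)*(a - 3)*(a - 1)*(a + 3)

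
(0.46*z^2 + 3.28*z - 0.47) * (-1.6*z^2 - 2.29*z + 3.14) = -0.736*z^4 - 6.3014*z^3 - 5.3148*z^2 + 11.3755*z - 1.4758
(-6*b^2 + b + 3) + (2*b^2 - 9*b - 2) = -4*b^2 - 8*b + 1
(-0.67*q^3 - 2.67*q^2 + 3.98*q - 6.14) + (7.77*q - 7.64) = -0.67*q^3 - 2.67*q^2 + 11.75*q - 13.78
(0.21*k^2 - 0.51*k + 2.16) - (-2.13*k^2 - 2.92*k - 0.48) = 2.34*k^2 + 2.41*k + 2.64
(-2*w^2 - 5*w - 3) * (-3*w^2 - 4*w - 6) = 6*w^4 + 23*w^3 + 41*w^2 + 42*w + 18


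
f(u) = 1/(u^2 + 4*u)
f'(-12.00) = 0.00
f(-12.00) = 0.01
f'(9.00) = 0.00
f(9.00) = 0.01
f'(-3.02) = 0.23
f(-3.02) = -0.34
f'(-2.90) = 0.18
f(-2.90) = -0.31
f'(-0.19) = -6.91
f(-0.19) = -1.38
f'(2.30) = -0.04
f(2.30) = 0.07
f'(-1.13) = -0.17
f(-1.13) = -0.31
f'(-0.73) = -0.45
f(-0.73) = -0.42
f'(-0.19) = -6.91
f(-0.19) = -1.38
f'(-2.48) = 0.07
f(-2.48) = -0.27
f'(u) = (-2*u - 4)/(u^2 + 4*u)^2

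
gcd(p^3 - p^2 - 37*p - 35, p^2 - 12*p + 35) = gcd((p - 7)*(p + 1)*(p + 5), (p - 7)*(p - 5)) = p - 7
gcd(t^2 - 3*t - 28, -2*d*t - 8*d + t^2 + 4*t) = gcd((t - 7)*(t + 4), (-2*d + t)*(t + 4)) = t + 4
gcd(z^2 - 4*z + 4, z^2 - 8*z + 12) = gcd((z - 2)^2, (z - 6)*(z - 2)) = z - 2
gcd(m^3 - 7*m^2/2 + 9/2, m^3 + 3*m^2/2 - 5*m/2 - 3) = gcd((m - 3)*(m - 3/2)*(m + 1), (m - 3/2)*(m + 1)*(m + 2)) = m^2 - m/2 - 3/2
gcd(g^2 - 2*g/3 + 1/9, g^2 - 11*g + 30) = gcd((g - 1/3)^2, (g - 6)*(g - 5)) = 1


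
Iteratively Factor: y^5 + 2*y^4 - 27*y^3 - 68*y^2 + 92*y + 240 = (y + 2)*(y^4 - 27*y^2 - 14*y + 120) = (y + 2)*(y + 3)*(y^3 - 3*y^2 - 18*y + 40) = (y + 2)*(y + 3)*(y + 4)*(y^2 - 7*y + 10) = (y - 2)*(y + 2)*(y + 3)*(y + 4)*(y - 5)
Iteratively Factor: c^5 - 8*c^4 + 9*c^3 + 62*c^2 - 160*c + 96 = (c - 2)*(c^4 - 6*c^3 - 3*c^2 + 56*c - 48) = (c - 4)*(c - 2)*(c^3 - 2*c^2 - 11*c + 12) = (c - 4)^2*(c - 2)*(c^2 + 2*c - 3) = (c - 4)^2*(c - 2)*(c + 3)*(c - 1)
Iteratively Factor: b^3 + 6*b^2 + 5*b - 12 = (b - 1)*(b^2 + 7*b + 12) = (b - 1)*(b + 4)*(b + 3)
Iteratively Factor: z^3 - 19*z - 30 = (z + 2)*(z^2 - 2*z - 15) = (z + 2)*(z + 3)*(z - 5)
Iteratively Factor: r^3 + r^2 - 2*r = (r)*(r^2 + r - 2) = r*(r - 1)*(r + 2)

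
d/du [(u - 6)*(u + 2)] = 2*u - 4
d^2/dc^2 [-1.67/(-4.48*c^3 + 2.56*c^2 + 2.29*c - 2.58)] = ((8.5504 - 44.8896*c)*(4.48*c^3 - 2.56*c^2 - 2.29*c + 2.58) + 1.67*(-26.88*c^2 + 10.24*c + 4.58)*(-13.44*c^2 + 5.12*c + 2.29))/(4.48*c^3 - 2.56*c^2 - 2.29*c + 2.58)^3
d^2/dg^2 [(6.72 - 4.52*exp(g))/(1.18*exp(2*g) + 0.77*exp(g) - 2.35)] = (-6.293648*exp(4*g) + 41.534584*exp(3*g) - 56.886384*exp(2*g) + 70.343588*exp(g) - 12.80186)*exp(g)/(1.643032*exp(6*g) + 3.216444*exp(5*g) - 7.717554*exp(4*g) - 12.354727*exp(3*g) + 15.369705*exp(2*g) + 12.756975*exp(g) - 12.977875)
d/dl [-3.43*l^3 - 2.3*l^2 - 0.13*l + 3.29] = -10.29*l^2 - 4.6*l - 0.13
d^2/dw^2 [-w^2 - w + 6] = -2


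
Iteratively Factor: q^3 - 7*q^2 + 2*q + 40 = (q + 2)*(q^2 - 9*q + 20) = (q - 5)*(q + 2)*(q - 4)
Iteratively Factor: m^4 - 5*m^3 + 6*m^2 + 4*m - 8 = (m + 1)*(m^3 - 6*m^2 + 12*m - 8) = (m - 2)*(m + 1)*(m^2 - 4*m + 4) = (m - 2)^2*(m + 1)*(m - 2)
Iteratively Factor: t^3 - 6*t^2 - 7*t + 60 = (t - 5)*(t^2 - t - 12) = (t - 5)*(t + 3)*(t - 4)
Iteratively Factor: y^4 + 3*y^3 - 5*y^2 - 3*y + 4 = (y + 1)*(y^3 + 2*y^2 - 7*y + 4) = (y + 1)*(y + 4)*(y^2 - 2*y + 1) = (y - 1)*(y + 1)*(y + 4)*(y - 1)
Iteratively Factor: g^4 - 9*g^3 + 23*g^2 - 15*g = (g - 1)*(g^3 - 8*g^2 + 15*g) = (g - 3)*(g - 1)*(g^2 - 5*g) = (g - 5)*(g - 3)*(g - 1)*(g)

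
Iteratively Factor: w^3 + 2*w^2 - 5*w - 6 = (w + 3)*(w^2 - w - 2) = (w - 2)*(w + 3)*(w + 1)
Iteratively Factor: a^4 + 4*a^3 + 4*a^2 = (a)*(a^3 + 4*a^2 + 4*a) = a*(a + 2)*(a^2 + 2*a) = a*(a + 2)^2*(a)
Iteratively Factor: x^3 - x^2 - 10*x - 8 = (x - 4)*(x^2 + 3*x + 2) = (x - 4)*(x + 2)*(x + 1)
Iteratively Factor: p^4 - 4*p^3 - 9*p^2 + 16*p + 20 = (p + 2)*(p^3 - 6*p^2 + 3*p + 10) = (p + 1)*(p + 2)*(p^2 - 7*p + 10) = (p - 2)*(p + 1)*(p + 2)*(p - 5)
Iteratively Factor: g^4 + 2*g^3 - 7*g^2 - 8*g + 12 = (g - 2)*(g^3 + 4*g^2 + g - 6) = (g - 2)*(g + 2)*(g^2 + 2*g - 3) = (g - 2)*(g + 2)*(g + 3)*(g - 1)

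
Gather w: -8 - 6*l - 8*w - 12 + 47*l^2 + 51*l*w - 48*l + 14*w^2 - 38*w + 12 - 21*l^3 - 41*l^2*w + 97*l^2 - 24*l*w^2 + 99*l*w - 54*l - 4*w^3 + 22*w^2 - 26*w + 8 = -21*l^3 + 144*l^2 - 108*l - 4*w^3 + w^2*(36 - 24*l) + w*(-41*l^2 + 150*l - 72)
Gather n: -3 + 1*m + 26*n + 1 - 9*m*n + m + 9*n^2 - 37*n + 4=2*m + 9*n^2 + n*(-9*m - 11) + 2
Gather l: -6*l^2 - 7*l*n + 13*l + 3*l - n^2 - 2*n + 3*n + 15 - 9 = -6*l^2 + l*(16 - 7*n) - n^2 + n + 6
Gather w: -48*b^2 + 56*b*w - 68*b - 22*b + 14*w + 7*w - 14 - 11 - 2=-48*b^2 - 90*b + w*(56*b + 21) - 27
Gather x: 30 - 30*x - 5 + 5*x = 25 - 25*x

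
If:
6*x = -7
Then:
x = -7/6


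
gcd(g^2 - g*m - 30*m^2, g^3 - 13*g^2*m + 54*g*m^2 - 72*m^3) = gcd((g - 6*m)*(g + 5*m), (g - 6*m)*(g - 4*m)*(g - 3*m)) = g - 6*m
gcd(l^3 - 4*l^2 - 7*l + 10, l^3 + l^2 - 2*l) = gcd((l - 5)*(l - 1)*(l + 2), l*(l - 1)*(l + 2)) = l^2 + l - 2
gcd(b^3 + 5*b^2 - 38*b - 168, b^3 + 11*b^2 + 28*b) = b^2 + 11*b + 28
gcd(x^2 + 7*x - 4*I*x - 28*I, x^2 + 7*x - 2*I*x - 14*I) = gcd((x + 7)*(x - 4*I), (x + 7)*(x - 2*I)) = x + 7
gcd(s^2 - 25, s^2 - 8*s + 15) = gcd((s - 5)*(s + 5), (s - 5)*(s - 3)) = s - 5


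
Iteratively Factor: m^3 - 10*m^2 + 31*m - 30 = (m - 3)*(m^2 - 7*m + 10) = (m - 3)*(m - 2)*(m - 5)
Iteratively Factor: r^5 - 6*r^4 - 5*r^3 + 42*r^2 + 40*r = (r)*(r^4 - 6*r^3 - 5*r^2 + 42*r + 40) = r*(r + 2)*(r^3 - 8*r^2 + 11*r + 20) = r*(r + 1)*(r + 2)*(r^2 - 9*r + 20) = r*(r - 5)*(r + 1)*(r + 2)*(r - 4)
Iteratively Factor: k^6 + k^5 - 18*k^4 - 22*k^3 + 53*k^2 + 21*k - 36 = (k - 1)*(k^5 + 2*k^4 - 16*k^3 - 38*k^2 + 15*k + 36) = (k - 1)*(k + 3)*(k^4 - k^3 - 13*k^2 + k + 12) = (k - 1)^2*(k + 3)*(k^3 - 13*k - 12) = (k - 1)^2*(k + 1)*(k + 3)*(k^2 - k - 12) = (k - 1)^2*(k + 1)*(k + 3)^2*(k - 4)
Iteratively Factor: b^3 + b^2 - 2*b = (b - 1)*(b^2 + 2*b) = (b - 1)*(b + 2)*(b)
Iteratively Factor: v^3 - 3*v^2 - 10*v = (v - 5)*(v^2 + 2*v) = (v - 5)*(v + 2)*(v)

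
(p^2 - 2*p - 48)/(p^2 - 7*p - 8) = (p + 6)/(p + 1)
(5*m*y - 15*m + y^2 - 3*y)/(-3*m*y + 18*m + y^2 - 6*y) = (-5*m*y + 15*m - y^2 + 3*y)/(3*m*y - 18*m - y^2 + 6*y)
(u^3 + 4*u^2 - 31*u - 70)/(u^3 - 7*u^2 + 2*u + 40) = (u + 7)/(u - 4)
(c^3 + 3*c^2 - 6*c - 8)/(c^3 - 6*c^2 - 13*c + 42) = (c^2 + 5*c + 4)/(c^2 - 4*c - 21)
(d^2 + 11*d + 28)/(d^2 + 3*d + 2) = (d^2 + 11*d + 28)/(d^2 + 3*d + 2)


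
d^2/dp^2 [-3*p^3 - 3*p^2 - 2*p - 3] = -18*p - 6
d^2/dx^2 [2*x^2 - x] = 4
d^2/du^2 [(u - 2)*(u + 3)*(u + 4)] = 6*u + 10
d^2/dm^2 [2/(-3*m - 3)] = -4/(3*(m + 1)^3)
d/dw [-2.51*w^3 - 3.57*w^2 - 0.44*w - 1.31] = -7.53*w^2 - 7.14*w - 0.44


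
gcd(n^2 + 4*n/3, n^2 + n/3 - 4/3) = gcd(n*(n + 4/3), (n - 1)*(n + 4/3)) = n + 4/3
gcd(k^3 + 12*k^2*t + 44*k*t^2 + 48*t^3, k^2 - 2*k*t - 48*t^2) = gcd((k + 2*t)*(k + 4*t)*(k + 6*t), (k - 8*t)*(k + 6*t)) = k + 6*t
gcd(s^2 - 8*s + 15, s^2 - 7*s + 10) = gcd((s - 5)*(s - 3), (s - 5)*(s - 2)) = s - 5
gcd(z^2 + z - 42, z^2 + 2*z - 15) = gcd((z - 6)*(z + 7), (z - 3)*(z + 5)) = 1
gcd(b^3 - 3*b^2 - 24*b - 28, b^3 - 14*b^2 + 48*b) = 1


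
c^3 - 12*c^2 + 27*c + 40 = (c - 8)*(c - 5)*(c + 1)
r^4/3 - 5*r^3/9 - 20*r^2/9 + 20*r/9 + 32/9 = (r/3 + 1/3)*(r - 8/3)*(r - 2)*(r + 2)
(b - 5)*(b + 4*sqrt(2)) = b^2 - 5*b + 4*sqrt(2)*b - 20*sqrt(2)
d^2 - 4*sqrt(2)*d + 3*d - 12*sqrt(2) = (d + 3)*(d - 4*sqrt(2))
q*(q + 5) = q^2 + 5*q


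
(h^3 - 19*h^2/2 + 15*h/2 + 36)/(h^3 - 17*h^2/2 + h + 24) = (h - 3)/(h - 2)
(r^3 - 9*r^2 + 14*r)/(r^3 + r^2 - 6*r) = (r - 7)/(r + 3)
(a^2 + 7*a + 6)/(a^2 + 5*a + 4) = (a + 6)/(a + 4)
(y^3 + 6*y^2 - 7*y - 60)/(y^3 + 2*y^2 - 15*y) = (y + 4)/y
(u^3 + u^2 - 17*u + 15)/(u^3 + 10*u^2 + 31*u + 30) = (u^2 - 4*u + 3)/(u^2 + 5*u + 6)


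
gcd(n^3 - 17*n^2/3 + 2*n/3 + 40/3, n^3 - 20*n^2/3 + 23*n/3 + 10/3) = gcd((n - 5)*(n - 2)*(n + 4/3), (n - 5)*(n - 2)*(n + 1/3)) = n^2 - 7*n + 10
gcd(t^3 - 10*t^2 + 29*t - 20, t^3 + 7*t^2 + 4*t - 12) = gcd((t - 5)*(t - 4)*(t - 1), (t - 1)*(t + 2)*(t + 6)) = t - 1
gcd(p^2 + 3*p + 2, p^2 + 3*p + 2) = p^2 + 3*p + 2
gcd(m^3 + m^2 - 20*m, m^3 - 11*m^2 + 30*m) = m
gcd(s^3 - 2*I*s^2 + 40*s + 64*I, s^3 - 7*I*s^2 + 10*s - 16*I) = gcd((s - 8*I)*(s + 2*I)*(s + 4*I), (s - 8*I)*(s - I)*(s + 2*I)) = s^2 - 6*I*s + 16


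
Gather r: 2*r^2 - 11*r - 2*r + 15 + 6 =2*r^2 - 13*r + 21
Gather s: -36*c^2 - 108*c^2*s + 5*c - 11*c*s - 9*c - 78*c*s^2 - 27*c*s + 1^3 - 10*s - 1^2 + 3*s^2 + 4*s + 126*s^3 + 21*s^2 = -36*c^2 - 4*c + 126*s^3 + s^2*(24 - 78*c) + s*(-108*c^2 - 38*c - 6)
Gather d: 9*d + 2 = 9*d + 2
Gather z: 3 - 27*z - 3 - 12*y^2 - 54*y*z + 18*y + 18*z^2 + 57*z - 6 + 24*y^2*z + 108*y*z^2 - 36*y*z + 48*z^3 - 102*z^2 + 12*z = -12*y^2 + 18*y + 48*z^3 + z^2*(108*y - 84) + z*(24*y^2 - 90*y + 42) - 6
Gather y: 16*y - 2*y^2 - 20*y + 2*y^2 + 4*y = 0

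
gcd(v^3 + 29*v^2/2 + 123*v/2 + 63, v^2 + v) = 1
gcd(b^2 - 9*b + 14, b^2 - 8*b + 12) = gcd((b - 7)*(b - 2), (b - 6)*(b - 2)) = b - 2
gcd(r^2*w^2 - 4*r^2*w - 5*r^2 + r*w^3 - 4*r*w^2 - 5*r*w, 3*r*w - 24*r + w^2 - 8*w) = 1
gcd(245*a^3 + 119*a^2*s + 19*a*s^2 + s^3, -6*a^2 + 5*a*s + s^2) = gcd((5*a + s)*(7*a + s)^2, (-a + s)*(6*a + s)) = 1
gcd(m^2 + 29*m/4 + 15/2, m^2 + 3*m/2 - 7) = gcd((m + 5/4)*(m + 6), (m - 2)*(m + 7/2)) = 1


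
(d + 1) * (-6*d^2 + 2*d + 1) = -6*d^3 - 4*d^2 + 3*d + 1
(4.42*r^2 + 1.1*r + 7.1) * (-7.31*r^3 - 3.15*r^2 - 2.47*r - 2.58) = -32.3102*r^5 - 21.964*r^4 - 66.2834*r^3 - 36.4856*r^2 - 20.375*r - 18.318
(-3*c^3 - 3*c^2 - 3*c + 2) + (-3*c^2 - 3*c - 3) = -3*c^3 - 6*c^2 - 6*c - 1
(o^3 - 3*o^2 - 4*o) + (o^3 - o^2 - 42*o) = 2*o^3 - 4*o^2 - 46*o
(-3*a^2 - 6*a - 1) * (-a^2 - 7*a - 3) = 3*a^4 + 27*a^3 + 52*a^2 + 25*a + 3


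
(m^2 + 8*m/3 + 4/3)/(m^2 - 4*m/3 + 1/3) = (3*m^2 + 8*m + 4)/(3*m^2 - 4*m + 1)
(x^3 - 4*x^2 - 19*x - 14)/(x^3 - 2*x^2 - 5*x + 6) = (x^2 - 6*x - 7)/(x^2 - 4*x + 3)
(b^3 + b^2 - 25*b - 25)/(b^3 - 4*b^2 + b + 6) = (b^2 - 25)/(b^2 - 5*b + 6)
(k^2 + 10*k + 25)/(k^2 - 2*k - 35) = (k + 5)/(k - 7)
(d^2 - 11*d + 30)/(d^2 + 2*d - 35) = (d - 6)/(d + 7)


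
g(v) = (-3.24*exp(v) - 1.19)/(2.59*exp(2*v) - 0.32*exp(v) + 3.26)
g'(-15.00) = 0.00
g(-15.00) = -0.37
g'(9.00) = 0.00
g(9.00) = 0.00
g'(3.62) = 0.03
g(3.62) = -0.03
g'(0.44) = 0.36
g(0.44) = -0.69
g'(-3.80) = -0.02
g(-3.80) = -0.39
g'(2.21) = 0.15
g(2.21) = -0.14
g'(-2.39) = -0.09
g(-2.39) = -0.46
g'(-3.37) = -0.03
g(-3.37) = -0.40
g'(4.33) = 0.02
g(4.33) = -0.02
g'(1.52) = 0.28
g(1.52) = -0.29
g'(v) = (-3.24*exp(v) - 1.19)*(-5.18*exp(2*v) + 0.32*exp(v))/(2.59*exp(2*v) - 0.32*exp(v) + 3.26)^2 - 3.24*exp(v)/(2.59*exp(2*v) - 0.32*exp(v) + 3.26) = (8.3916*exp(2*v) + 6.1642*exp(v) - 10.9432)*exp(v)/(6.7081*exp(4*v) - 1.6576*exp(3*v) + 16.9892*exp(2*v) - 2.0864*exp(v) + 10.6276)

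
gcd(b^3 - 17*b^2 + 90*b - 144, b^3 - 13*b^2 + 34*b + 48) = b^2 - 14*b + 48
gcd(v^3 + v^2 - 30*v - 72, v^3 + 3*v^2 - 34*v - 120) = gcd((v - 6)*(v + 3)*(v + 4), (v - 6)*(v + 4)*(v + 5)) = v^2 - 2*v - 24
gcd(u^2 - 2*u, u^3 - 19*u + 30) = u - 2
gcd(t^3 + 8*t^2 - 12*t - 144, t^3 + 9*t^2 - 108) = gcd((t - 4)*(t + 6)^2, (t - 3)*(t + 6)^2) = t^2 + 12*t + 36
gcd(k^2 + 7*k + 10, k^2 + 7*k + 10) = k^2 + 7*k + 10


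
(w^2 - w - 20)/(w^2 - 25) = (w + 4)/(w + 5)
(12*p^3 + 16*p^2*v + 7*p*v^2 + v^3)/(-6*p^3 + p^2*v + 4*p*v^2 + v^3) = (-2*p - v)/(p - v)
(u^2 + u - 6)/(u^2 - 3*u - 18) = (u - 2)/(u - 6)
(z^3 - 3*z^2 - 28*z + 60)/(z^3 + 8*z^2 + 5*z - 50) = (z - 6)/(z + 5)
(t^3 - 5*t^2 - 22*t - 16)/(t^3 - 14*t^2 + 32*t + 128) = (t + 1)/(t - 8)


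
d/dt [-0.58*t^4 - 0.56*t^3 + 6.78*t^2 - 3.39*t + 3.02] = -2.32*t^3 - 1.68*t^2 + 13.56*t - 3.39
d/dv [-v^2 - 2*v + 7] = -2*v - 2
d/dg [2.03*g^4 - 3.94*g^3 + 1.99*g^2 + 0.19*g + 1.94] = 8.12*g^3 - 11.82*g^2 + 3.98*g + 0.19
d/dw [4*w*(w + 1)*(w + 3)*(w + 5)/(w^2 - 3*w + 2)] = 8*(w^5 - 23*w^3 - 15*w^2 + 46*w + 15)/(w^4 - 6*w^3 + 13*w^2 - 12*w + 4)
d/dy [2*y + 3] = 2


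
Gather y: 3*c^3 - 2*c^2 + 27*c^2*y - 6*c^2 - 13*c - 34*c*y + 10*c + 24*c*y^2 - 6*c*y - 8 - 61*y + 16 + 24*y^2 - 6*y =3*c^3 - 8*c^2 - 3*c + y^2*(24*c + 24) + y*(27*c^2 - 40*c - 67) + 8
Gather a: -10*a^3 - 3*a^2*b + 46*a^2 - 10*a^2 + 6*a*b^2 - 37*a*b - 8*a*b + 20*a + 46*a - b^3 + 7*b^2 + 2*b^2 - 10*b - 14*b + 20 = -10*a^3 + a^2*(36 - 3*b) + a*(6*b^2 - 45*b + 66) - b^3 + 9*b^2 - 24*b + 20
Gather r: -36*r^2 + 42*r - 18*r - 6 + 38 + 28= -36*r^2 + 24*r + 60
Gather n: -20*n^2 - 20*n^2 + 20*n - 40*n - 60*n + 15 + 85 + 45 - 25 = -40*n^2 - 80*n + 120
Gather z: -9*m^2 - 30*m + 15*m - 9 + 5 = -9*m^2 - 15*m - 4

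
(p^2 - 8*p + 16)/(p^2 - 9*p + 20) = (p - 4)/(p - 5)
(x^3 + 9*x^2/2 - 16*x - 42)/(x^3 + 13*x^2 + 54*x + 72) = (x^2 - 3*x/2 - 7)/(x^2 + 7*x + 12)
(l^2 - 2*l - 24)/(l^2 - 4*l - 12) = (l + 4)/(l + 2)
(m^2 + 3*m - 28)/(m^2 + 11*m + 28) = (m - 4)/(m + 4)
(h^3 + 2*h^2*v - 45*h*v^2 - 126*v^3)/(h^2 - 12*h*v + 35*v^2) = (-h^2 - 9*h*v - 18*v^2)/(-h + 5*v)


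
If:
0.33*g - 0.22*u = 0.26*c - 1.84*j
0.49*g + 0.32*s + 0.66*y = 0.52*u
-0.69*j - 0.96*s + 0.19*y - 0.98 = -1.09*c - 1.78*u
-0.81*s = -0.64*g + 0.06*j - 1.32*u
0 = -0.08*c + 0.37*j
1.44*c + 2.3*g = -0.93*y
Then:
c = 0.53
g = -0.61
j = 0.11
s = -1.45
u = -0.59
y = 0.70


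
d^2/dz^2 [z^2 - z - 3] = 2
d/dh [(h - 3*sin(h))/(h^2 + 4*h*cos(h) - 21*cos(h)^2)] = ((1 - 3*cos(h))*(h^2 + 4*h*cos(h) - 21*cos(h)^2) - (h - 3*sin(h))*(-4*h*sin(h) + 2*h + 21*sin(2*h) + 4*cos(h)))/((h - 3*cos(h))^2*(h + 7*cos(h))^2)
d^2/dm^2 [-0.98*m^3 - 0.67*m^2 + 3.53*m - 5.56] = -5.88*m - 1.34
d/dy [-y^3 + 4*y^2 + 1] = y*(8 - 3*y)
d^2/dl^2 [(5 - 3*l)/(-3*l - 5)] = -180/(3*l + 5)^3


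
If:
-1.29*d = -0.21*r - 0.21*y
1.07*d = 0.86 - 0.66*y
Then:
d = 0.803738317757009 - 0.616822429906542*y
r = 4.93724966622163 - 4.7890520694259*y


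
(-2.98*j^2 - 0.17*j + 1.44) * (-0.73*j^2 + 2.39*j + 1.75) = 2.1754*j^4 - 6.9981*j^3 - 6.6725*j^2 + 3.1441*j + 2.52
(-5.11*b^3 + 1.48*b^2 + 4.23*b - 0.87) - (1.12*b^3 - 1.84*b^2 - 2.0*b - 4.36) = -6.23*b^3 + 3.32*b^2 + 6.23*b + 3.49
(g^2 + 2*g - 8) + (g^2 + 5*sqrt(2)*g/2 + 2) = 2*g^2 + 2*g + 5*sqrt(2)*g/2 - 6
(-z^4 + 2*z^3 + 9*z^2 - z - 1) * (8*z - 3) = -8*z^5 + 19*z^4 + 66*z^3 - 35*z^2 - 5*z + 3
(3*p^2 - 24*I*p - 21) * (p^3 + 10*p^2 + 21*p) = 3*p^5 + 30*p^4 - 24*I*p^4 + 42*p^3 - 240*I*p^3 - 210*p^2 - 504*I*p^2 - 441*p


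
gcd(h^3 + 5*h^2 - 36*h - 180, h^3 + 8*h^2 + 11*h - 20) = h + 5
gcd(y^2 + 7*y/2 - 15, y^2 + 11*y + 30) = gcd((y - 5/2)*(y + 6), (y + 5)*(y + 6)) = y + 6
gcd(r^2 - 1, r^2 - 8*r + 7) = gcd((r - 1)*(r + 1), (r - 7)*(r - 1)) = r - 1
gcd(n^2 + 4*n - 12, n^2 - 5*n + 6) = n - 2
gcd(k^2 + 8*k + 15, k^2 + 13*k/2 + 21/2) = k + 3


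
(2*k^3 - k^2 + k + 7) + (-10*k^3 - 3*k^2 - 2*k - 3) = -8*k^3 - 4*k^2 - k + 4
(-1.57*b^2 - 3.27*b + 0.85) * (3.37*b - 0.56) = -5.2909*b^3 - 10.1407*b^2 + 4.6957*b - 0.476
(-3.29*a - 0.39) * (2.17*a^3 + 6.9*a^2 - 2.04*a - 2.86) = -7.1393*a^4 - 23.5473*a^3 + 4.0206*a^2 + 10.205*a + 1.1154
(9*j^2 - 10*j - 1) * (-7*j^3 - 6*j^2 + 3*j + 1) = -63*j^5 + 16*j^4 + 94*j^3 - 15*j^2 - 13*j - 1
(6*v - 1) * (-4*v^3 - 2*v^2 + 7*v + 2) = -24*v^4 - 8*v^3 + 44*v^2 + 5*v - 2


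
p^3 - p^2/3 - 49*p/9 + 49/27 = (p - 7/3)*(p - 1/3)*(p + 7/3)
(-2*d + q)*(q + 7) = -2*d*q - 14*d + q^2 + 7*q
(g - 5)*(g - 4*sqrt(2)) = g^2 - 4*sqrt(2)*g - 5*g + 20*sqrt(2)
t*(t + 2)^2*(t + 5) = t^4 + 9*t^3 + 24*t^2 + 20*t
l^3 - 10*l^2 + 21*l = l*(l - 7)*(l - 3)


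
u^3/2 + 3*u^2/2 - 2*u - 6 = (u/2 + 1)*(u - 2)*(u + 3)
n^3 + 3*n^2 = n^2*(n + 3)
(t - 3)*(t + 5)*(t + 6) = t^3 + 8*t^2 - 3*t - 90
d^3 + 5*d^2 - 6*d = d*(d - 1)*(d + 6)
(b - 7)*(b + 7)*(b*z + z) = b^3*z + b^2*z - 49*b*z - 49*z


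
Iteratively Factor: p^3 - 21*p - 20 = (p - 5)*(p^2 + 5*p + 4) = (p - 5)*(p + 1)*(p + 4)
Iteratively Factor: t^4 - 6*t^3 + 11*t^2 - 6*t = (t - 1)*(t^3 - 5*t^2 + 6*t) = (t - 3)*(t - 1)*(t^2 - 2*t) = t*(t - 3)*(t - 1)*(t - 2)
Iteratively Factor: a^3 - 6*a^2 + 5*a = (a)*(a^2 - 6*a + 5) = a*(a - 1)*(a - 5)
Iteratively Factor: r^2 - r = (r)*(r - 1)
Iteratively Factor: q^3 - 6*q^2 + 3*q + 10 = (q - 5)*(q^2 - q - 2) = (q - 5)*(q + 1)*(q - 2)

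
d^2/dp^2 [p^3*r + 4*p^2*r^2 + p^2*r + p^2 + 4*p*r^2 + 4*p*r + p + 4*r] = 6*p*r + 8*r^2 + 2*r + 2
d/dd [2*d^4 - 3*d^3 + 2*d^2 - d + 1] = 8*d^3 - 9*d^2 + 4*d - 1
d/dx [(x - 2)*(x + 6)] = 2*x + 4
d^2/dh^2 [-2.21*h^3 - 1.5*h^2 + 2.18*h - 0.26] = -13.26*h - 3.0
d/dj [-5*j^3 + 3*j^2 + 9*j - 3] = -15*j^2 + 6*j + 9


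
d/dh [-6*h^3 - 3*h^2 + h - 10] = -18*h^2 - 6*h + 1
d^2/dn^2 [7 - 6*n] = 0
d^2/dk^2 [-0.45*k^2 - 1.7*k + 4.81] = -0.900000000000000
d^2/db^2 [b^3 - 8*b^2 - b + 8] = 6*b - 16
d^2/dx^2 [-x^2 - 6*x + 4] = -2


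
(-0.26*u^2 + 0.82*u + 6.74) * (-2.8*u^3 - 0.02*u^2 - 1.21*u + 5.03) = 0.728*u^5 - 2.2908*u^4 - 18.5738*u^3 - 2.4348*u^2 - 4.0308*u + 33.9022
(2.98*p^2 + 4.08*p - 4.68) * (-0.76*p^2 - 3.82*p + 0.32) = -2.2648*p^4 - 14.4844*p^3 - 11.0752*p^2 + 19.1832*p - 1.4976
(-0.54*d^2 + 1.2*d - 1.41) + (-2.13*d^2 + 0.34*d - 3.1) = -2.67*d^2 + 1.54*d - 4.51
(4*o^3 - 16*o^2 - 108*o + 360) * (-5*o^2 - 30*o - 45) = -20*o^5 - 40*o^4 + 840*o^3 + 2160*o^2 - 5940*o - 16200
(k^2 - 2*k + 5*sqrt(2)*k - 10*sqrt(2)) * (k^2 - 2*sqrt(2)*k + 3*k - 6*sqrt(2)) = k^4 + k^3 + 3*sqrt(2)*k^3 - 26*k^2 + 3*sqrt(2)*k^2 - 18*sqrt(2)*k - 20*k + 120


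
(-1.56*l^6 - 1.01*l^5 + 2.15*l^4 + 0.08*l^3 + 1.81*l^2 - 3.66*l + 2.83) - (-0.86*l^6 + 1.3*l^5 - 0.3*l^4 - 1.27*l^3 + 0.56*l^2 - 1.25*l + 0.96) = -0.7*l^6 - 2.31*l^5 + 2.45*l^4 + 1.35*l^3 + 1.25*l^2 - 2.41*l + 1.87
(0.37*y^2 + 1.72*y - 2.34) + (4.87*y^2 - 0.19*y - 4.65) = 5.24*y^2 + 1.53*y - 6.99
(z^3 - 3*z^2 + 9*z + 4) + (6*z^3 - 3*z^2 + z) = 7*z^3 - 6*z^2 + 10*z + 4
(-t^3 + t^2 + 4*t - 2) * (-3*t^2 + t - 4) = 3*t^5 - 4*t^4 - 7*t^3 + 6*t^2 - 18*t + 8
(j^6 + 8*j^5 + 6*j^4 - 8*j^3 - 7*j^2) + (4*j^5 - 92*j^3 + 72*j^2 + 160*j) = j^6 + 12*j^5 + 6*j^4 - 100*j^3 + 65*j^2 + 160*j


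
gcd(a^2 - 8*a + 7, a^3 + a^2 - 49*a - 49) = a - 7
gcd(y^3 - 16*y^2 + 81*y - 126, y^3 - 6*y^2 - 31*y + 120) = y - 3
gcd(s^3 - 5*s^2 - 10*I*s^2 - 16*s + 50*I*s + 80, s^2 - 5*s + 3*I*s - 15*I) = s - 5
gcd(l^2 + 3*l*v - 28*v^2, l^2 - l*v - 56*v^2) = l + 7*v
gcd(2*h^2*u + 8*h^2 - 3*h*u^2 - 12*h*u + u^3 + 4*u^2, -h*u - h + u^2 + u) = -h + u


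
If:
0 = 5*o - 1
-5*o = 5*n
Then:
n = -1/5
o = 1/5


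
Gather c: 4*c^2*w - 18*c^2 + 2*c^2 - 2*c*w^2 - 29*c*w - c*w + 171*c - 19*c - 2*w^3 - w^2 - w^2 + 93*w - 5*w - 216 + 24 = c^2*(4*w - 16) + c*(-2*w^2 - 30*w + 152) - 2*w^3 - 2*w^2 + 88*w - 192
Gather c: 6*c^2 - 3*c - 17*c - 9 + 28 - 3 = 6*c^2 - 20*c + 16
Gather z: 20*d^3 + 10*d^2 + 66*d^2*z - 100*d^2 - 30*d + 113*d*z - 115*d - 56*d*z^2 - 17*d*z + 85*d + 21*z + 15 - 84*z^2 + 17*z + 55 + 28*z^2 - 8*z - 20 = 20*d^3 - 90*d^2 - 60*d + z^2*(-56*d - 56) + z*(66*d^2 + 96*d + 30) + 50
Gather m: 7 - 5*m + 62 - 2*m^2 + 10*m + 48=-2*m^2 + 5*m + 117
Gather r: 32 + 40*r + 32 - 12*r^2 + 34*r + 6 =-12*r^2 + 74*r + 70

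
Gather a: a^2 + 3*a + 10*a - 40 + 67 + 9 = a^2 + 13*a + 36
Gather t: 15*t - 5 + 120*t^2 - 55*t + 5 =120*t^2 - 40*t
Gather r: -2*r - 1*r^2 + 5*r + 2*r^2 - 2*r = r^2 + r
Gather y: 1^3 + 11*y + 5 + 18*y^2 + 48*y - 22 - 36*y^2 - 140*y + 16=-18*y^2 - 81*y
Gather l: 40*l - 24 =40*l - 24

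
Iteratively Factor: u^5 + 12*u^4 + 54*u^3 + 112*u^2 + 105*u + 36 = (u + 3)*(u^4 + 9*u^3 + 27*u^2 + 31*u + 12) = (u + 1)*(u + 3)*(u^3 + 8*u^2 + 19*u + 12) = (u + 1)*(u + 3)^2*(u^2 + 5*u + 4) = (u + 1)^2*(u + 3)^2*(u + 4)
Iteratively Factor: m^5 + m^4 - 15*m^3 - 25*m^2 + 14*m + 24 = (m + 1)*(m^4 - 15*m^2 - 10*m + 24) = (m - 4)*(m + 1)*(m^3 + 4*m^2 + m - 6) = (m - 4)*(m + 1)*(m + 2)*(m^2 + 2*m - 3) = (m - 4)*(m + 1)*(m + 2)*(m + 3)*(m - 1)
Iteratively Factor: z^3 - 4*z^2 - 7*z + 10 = (z - 5)*(z^2 + z - 2) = (z - 5)*(z + 2)*(z - 1)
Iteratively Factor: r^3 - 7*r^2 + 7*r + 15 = (r + 1)*(r^2 - 8*r + 15) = (r - 3)*(r + 1)*(r - 5)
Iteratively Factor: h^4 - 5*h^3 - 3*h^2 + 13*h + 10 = (h - 5)*(h^3 - 3*h - 2) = (h - 5)*(h - 2)*(h^2 + 2*h + 1) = (h - 5)*(h - 2)*(h + 1)*(h + 1)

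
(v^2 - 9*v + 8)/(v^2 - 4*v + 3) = (v - 8)/(v - 3)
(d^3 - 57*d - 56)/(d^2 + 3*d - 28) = (d^2 - 7*d - 8)/(d - 4)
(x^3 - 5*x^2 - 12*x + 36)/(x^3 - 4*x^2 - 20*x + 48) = (x + 3)/(x + 4)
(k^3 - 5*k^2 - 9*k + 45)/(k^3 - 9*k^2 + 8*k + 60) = (k^2 - 9)/(k^2 - 4*k - 12)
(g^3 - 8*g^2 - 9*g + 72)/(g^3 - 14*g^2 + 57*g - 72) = (g + 3)/(g - 3)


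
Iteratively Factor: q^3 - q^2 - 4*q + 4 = (q - 2)*(q^2 + q - 2) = (q - 2)*(q + 2)*(q - 1)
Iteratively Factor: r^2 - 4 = (r - 2)*(r + 2)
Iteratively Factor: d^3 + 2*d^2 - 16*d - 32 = (d + 4)*(d^2 - 2*d - 8) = (d + 2)*(d + 4)*(d - 4)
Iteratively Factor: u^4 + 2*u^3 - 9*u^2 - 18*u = (u)*(u^3 + 2*u^2 - 9*u - 18) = u*(u + 3)*(u^2 - u - 6) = u*(u - 3)*(u + 3)*(u + 2)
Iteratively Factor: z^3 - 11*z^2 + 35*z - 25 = (z - 1)*(z^2 - 10*z + 25) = (z - 5)*(z - 1)*(z - 5)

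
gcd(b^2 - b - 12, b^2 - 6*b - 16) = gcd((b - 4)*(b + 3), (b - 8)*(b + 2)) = 1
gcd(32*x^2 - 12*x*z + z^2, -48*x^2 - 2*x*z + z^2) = 8*x - z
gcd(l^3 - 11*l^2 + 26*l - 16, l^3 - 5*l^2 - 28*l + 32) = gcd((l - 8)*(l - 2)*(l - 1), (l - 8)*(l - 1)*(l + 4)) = l^2 - 9*l + 8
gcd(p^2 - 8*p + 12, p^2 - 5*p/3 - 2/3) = p - 2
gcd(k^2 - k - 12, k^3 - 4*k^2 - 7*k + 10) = 1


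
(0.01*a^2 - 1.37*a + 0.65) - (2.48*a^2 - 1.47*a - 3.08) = -2.47*a^2 + 0.0999999999999999*a + 3.73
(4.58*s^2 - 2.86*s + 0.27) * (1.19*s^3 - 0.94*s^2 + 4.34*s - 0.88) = 5.4502*s^5 - 7.7086*s^4 + 22.8869*s^3 - 16.6966*s^2 + 3.6886*s - 0.2376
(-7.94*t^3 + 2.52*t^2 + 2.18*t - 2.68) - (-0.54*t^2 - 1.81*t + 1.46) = -7.94*t^3 + 3.06*t^2 + 3.99*t - 4.14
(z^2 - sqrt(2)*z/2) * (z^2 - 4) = z^4 - sqrt(2)*z^3/2 - 4*z^2 + 2*sqrt(2)*z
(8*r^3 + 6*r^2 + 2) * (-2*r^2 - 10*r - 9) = -16*r^5 - 92*r^4 - 132*r^3 - 58*r^2 - 20*r - 18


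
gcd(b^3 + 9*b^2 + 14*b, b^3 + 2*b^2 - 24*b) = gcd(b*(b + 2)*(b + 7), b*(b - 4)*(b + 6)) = b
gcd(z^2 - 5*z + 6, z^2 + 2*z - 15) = z - 3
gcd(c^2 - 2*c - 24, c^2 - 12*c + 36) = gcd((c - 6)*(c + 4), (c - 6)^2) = c - 6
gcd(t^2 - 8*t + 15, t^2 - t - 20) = t - 5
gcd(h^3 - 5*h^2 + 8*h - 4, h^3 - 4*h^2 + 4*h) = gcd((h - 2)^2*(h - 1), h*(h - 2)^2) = h^2 - 4*h + 4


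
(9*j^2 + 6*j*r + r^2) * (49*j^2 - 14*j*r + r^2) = 441*j^4 + 168*j^3*r - 26*j^2*r^2 - 8*j*r^3 + r^4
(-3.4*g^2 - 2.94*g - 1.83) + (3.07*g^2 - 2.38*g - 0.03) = -0.33*g^2 - 5.32*g - 1.86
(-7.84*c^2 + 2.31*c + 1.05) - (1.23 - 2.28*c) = -7.84*c^2 + 4.59*c - 0.18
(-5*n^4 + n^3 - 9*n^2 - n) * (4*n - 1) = -20*n^5 + 9*n^4 - 37*n^3 + 5*n^2 + n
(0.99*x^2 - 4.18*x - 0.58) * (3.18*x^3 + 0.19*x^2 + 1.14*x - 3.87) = 3.1482*x^5 - 13.1043*x^4 - 1.51*x^3 - 8.7067*x^2 + 15.5154*x + 2.2446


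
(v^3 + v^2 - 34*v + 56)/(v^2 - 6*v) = (v^3 + v^2 - 34*v + 56)/(v*(v - 6))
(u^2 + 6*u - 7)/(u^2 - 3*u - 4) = (-u^2 - 6*u + 7)/(-u^2 + 3*u + 4)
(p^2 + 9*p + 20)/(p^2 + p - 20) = (p + 4)/(p - 4)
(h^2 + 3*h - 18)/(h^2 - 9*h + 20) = (h^2 + 3*h - 18)/(h^2 - 9*h + 20)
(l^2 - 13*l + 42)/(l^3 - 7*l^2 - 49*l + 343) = (l - 6)/(l^2 - 49)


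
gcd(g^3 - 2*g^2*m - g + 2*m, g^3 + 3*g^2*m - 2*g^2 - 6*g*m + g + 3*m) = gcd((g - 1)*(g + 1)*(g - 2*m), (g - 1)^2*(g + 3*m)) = g - 1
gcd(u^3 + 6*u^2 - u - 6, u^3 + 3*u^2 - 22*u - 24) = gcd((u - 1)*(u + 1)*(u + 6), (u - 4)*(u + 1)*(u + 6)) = u^2 + 7*u + 6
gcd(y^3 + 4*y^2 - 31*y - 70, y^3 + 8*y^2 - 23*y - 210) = y^2 + 2*y - 35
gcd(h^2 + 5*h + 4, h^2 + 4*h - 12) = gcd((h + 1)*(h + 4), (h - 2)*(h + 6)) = 1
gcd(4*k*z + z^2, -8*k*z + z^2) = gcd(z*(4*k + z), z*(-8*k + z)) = z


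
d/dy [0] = 0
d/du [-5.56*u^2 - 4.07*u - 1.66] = -11.12*u - 4.07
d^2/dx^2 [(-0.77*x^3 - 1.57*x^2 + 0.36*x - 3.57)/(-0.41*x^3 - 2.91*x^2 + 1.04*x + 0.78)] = (-1.30954*x^6 + 1.60687200000001*x^5 + 11.595948*x^4 + 83.439088*x^3 + 196.000938*x^2 - 60.067332*x + 26.423436)/(0.068921*x^9 + 1.467513*x^8 + 9.891291*x^7 + 16.803873*x^6 - 30.673812*x^5 - 8.377434*x^4 + 13.78702*x^3 + 2.780388*x^2 - 1.898208*x - 0.474552)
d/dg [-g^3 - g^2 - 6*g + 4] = -3*g^2 - 2*g - 6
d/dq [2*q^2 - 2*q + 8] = 4*q - 2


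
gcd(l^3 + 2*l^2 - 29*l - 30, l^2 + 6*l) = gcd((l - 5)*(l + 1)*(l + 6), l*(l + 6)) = l + 6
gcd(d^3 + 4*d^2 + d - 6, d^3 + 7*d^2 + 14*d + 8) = d + 2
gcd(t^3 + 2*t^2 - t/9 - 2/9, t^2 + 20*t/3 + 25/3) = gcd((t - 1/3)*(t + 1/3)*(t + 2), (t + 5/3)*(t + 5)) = 1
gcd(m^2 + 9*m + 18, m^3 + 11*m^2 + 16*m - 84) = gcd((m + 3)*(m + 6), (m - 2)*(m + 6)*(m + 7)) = m + 6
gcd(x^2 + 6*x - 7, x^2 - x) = x - 1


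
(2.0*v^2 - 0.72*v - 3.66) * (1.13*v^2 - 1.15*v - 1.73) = 2.26*v^4 - 3.1136*v^3 - 6.7678*v^2 + 5.4546*v + 6.3318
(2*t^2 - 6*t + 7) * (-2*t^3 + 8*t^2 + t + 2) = -4*t^5 + 28*t^4 - 60*t^3 + 54*t^2 - 5*t + 14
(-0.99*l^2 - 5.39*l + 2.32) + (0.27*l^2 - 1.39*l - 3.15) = -0.72*l^2 - 6.78*l - 0.83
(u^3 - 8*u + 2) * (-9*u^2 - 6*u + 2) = -9*u^5 - 6*u^4 + 74*u^3 + 30*u^2 - 28*u + 4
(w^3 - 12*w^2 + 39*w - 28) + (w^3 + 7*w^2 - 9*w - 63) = 2*w^3 - 5*w^2 + 30*w - 91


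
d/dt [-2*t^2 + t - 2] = 1 - 4*t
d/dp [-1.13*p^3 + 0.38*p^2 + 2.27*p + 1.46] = -3.39*p^2 + 0.76*p + 2.27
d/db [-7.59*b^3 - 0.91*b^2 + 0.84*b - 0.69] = -22.77*b^2 - 1.82*b + 0.84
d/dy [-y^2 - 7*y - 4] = -2*y - 7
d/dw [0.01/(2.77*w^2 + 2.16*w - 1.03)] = (-0.0554*w - 0.0216)/(2.77*w^2 + 2.16*w - 1.03)^2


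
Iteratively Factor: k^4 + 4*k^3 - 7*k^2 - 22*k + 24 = (k - 1)*(k^3 + 5*k^2 - 2*k - 24) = (k - 1)*(k + 3)*(k^2 + 2*k - 8) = (k - 1)*(k + 3)*(k + 4)*(k - 2)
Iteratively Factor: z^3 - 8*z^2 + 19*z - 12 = (z - 1)*(z^2 - 7*z + 12) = (z - 3)*(z - 1)*(z - 4)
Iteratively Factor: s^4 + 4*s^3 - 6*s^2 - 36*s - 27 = (s + 1)*(s^3 + 3*s^2 - 9*s - 27) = (s + 1)*(s + 3)*(s^2 - 9) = (s + 1)*(s + 3)^2*(s - 3)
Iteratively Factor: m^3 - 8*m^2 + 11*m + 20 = (m - 4)*(m^2 - 4*m - 5) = (m - 4)*(m + 1)*(m - 5)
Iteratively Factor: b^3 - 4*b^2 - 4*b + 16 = (b + 2)*(b^2 - 6*b + 8) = (b - 4)*(b + 2)*(b - 2)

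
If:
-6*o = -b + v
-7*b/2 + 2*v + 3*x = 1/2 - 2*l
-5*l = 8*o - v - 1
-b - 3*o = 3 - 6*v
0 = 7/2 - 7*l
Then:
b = -33/62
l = 1/2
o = -9/62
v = 21/62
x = -377/372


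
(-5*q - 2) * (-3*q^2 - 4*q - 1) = 15*q^3 + 26*q^2 + 13*q + 2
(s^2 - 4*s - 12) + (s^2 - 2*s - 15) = 2*s^2 - 6*s - 27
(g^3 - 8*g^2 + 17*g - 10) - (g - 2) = g^3 - 8*g^2 + 16*g - 8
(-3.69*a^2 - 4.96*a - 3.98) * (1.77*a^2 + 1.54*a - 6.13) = -6.5313*a^4 - 14.4618*a^3 + 7.9367*a^2 + 24.2756*a + 24.3974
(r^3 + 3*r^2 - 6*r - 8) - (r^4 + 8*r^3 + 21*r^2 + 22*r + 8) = -r^4 - 7*r^3 - 18*r^2 - 28*r - 16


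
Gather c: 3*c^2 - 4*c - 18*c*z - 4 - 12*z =3*c^2 + c*(-18*z - 4) - 12*z - 4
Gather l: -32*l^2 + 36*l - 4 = -32*l^2 + 36*l - 4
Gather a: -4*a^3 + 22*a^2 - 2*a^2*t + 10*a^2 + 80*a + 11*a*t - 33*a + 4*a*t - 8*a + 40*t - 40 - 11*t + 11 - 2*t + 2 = -4*a^3 + a^2*(32 - 2*t) + a*(15*t + 39) + 27*t - 27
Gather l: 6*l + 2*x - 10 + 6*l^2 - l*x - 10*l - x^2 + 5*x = 6*l^2 + l*(-x - 4) - x^2 + 7*x - 10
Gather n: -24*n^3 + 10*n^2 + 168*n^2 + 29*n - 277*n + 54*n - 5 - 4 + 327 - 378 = -24*n^3 + 178*n^2 - 194*n - 60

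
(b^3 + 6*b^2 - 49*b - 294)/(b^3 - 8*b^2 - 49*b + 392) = (b + 6)/(b - 8)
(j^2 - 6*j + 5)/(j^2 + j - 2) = (j - 5)/(j + 2)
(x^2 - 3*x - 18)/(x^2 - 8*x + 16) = (x^2 - 3*x - 18)/(x^2 - 8*x + 16)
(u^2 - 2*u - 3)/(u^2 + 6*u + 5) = (u - 3)/(u + 5)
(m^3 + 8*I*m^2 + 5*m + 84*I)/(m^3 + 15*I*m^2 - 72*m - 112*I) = (m - 3*I)/(m + 4*I)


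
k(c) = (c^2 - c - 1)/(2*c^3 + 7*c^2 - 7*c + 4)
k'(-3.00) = -0.25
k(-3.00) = 0.32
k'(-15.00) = 0.00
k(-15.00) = -0.05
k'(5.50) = -0.00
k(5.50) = 0.05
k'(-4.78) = -3.30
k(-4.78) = -1.27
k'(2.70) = 0.01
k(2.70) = 0.05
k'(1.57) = 0.13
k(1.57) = -0.01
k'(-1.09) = -0.12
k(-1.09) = 0.07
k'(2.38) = 0.02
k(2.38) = 0.04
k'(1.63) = 0.11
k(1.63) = 0.00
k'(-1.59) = -0.10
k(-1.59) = 0.13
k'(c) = (2*c - 1)/(2*c^3 + 7*c^2 - 7*c + 4) + (-6*c^2 - 14*c + 7)*(c^2 - c - 1)/(2*c^3 + 7*c^2 - 7*c + 4)^2 = (-2*c^4 + 4*c^3 + 6*c^2 + 22*c - 11)/(4*c^6 + 28*c^5 + 21*c^4 - 82*c^3 + 105*c^2 - 56*c + 16)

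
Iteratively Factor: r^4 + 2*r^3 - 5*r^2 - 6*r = (r + 3)*(r^3 - r^2 - 2*r) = r*(r + 3)*(r^2 - r - 2) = r*(r + 1)*(r + 3)*(r - 2)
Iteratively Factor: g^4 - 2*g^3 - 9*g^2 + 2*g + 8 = (g - 1)*(g^3 - g^2 - 10*g - 8) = (g - 4)*(g - 1)*(g^2 + 3*g + 2) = (g - 4)*(g - 1)*(g + 1)*(g + 2)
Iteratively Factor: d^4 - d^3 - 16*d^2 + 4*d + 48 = (d + 2)*(d^3 - 3*d^2 - 10*d + 24) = (d - 2)*(d + 2)*(d^2 - d - 12) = (d - 4)*(d - 2)*(d + 2)*(d + 3)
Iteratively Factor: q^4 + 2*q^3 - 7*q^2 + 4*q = (q)*(q^3 + 2*q^2 - 7*q + 4) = q*(q - 1)*(q^2 + 3*q - 4) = q*(q - 1)*(q + 4)*(q - 1)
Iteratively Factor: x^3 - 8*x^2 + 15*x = (x - 5)*(x^2 - 3*x) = (x - 5)*(x - 3)*(x)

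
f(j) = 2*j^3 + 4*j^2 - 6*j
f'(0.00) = -6.00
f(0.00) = 0.00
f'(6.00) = 258.00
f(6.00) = 540.00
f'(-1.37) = -5.70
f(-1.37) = 10.58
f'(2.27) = 43.08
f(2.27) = 30.39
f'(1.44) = 17.96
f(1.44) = 5.63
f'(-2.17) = 4.89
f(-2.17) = 11.42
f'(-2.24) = 6.19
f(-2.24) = 11.03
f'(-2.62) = 14.23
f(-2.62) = 7.21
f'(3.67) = 104.17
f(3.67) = 130.72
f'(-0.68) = -8.67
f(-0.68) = 5.30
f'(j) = 6*j^2 + 8*j - 6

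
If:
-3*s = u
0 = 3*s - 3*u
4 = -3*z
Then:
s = 0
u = 0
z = -4/3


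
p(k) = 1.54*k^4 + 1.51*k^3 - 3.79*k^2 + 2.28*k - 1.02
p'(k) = 6.16*k^3 + 4.53*k^2 - 7.58*k + 2.28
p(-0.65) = -4.24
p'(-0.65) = 7.43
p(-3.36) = 87.53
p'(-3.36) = -154.78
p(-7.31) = 3587.30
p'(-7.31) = -2106.45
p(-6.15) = 1693.41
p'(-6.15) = -1212.63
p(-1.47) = -10.17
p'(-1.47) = 3.64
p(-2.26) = -2.79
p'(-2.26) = -28.56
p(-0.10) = -1.29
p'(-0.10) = 3.08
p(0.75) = -0.32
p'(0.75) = 1.74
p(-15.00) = 71978.28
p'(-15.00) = -19654.77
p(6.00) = 2198.22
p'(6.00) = 1450.44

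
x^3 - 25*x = x*(x - 5)*(x + 5)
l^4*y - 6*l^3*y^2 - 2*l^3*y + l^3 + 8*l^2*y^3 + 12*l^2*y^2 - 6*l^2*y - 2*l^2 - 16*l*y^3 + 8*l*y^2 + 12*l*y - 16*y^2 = (l - 2)*(l - 4*y)*(l - 2*y)*(l*y + 1)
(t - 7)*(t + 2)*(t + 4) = t^3 - t^2 - 34*t - 56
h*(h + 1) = h^2 + h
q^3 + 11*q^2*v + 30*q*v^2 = q*(q + 5*v)*(q + 6*v)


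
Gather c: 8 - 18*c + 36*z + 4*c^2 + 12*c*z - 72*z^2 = 4*c^2 + c*(12*z - 18) - 72*z^2 + 36*z + 8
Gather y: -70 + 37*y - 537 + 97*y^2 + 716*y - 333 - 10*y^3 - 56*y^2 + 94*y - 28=-10*y^3 + 41*y^2 + 847*y - 968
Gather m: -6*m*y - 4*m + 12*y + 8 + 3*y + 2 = m*(-6*y - 4) + 15*y + 10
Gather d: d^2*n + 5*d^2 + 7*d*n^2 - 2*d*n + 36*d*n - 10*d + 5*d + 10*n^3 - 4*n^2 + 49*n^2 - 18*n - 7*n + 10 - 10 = d^2*(n + 5) + d*(7*n^2 + 34*n - 5) + 10*n^3 + 45*n^2 - 25*n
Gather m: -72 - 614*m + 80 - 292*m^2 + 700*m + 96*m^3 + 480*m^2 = 96*m^3 + 188*m^2 + 86*m + 8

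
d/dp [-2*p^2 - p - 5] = -4*p - 1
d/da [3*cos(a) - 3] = -3*sin(a)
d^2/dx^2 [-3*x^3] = -18*x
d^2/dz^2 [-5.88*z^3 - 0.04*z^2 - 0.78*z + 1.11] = -35.28*z - 0.08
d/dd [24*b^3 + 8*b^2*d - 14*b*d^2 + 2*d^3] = 8*b^2 - 28*b*d + 6*d^2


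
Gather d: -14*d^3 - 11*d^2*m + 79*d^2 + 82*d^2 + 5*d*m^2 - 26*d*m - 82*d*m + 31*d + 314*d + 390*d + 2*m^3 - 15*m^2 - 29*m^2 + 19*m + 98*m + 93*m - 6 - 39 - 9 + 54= -14*d^3 + d^2*(161 - 11*m) + d*(5*m^2 - 108*m + 735) + 2*m^3 - 44*m^2 + 210*m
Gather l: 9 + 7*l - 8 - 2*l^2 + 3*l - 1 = -2*l^2 + 10*l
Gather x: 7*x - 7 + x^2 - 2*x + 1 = x^2 + 5*x - 6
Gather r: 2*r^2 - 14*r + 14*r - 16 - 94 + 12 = 2*r^2 - 98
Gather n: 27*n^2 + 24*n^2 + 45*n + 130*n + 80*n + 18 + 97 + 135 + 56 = 51*n^2 + 255*n + 306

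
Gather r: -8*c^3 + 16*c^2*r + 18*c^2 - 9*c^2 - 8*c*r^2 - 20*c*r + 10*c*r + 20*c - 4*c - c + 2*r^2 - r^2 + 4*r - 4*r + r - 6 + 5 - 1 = -8*c^3 + 9*c^2 + 15*c + r^2*(1 - 8*c) + r*(16*c^2 - 10*c + 1) - 2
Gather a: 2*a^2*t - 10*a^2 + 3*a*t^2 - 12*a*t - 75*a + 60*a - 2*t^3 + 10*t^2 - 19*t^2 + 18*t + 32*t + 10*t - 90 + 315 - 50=a^2*(2*t - 10) + a*(3*t^2 - 12*t - 15) - 2*t^3 - 9*t^2 + 60*t + 175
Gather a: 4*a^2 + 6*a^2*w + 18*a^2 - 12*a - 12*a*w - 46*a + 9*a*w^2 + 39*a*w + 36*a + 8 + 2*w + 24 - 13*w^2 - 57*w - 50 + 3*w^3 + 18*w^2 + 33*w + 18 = a^2*(6*w + 22) + a*(9*w^2 + 27*w - 22) + 3*w^3 + 5*w^2 - 22*w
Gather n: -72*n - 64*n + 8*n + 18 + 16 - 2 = 32 - 128*n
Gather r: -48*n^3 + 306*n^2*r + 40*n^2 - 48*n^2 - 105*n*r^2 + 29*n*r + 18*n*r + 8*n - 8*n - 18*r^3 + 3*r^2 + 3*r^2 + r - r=-48*n^3 - 8*n^2 - 18*r^3 + r^2*(6 - 105*n) + r*(306*n^2 + 47*n)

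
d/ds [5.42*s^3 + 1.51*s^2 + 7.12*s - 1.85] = 16.26*s^2 + 3.02*s + 7.12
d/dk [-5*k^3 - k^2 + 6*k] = -15*k^2 - 2*k + 6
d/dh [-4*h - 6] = -4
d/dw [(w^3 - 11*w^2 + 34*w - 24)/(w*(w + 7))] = (w^4 + 14*w^3 - 111*w^2 + 48*w + 168)/(w^2*(w^2 + 14*w + 49))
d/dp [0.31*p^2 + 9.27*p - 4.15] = 0.62*p + 9.27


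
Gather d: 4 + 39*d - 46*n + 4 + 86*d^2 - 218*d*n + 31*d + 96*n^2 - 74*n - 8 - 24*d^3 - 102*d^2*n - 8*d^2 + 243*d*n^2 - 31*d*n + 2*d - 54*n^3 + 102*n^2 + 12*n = -24*d^3 + d^2*(78 - 102*n) + d*(243*n^2 - 249*n + 72) - 54*n^3 + 198*n^2 - 108*n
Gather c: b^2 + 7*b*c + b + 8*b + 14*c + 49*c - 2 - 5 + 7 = b^2 + 9*b + c*(7*b + 63)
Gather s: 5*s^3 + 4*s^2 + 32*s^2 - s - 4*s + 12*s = 5*s^3 + 36*s^2 + 7*s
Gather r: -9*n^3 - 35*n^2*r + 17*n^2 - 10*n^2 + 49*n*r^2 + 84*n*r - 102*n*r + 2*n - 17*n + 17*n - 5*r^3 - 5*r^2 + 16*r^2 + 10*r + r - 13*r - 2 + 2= -9*n^3 + 7*n^2 + 2*n - 5*r^3 + r^2*(49*n + 11) + r*(-35*n^2 - 18*n - 2)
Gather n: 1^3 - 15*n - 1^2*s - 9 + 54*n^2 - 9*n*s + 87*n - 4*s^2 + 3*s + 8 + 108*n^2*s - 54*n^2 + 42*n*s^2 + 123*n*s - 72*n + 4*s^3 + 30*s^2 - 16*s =108*n^2*s + n*(42*s^2 + 114*s) + 4*s^3 + 26*s^2 - 14*s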